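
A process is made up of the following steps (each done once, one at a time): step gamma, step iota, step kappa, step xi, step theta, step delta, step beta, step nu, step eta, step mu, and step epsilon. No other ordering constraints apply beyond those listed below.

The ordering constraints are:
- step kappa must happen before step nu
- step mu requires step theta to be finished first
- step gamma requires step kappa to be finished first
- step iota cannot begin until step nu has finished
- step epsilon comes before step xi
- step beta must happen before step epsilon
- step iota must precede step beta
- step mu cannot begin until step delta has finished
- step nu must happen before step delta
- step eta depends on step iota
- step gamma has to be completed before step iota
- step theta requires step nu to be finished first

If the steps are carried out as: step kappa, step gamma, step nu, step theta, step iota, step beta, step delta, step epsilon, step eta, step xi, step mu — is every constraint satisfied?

Yes

Checking each listed constraint against this order: for instance, step theta is in position 4 and step mu in position 11, so that constraint holds — and the remaining constraints check out the same way.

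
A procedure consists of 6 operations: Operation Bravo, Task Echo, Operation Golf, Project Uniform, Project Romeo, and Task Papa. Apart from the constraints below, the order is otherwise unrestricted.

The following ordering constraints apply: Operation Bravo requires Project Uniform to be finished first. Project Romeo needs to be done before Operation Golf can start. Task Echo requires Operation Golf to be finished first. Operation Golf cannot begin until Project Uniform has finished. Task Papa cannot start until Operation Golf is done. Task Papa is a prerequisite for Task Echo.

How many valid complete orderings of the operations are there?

2 operations have no prerequisites (Project Uniform, Project Romeo), so any of them could come first.
Counting all ways to extend the partial order to a total order gives 9.

9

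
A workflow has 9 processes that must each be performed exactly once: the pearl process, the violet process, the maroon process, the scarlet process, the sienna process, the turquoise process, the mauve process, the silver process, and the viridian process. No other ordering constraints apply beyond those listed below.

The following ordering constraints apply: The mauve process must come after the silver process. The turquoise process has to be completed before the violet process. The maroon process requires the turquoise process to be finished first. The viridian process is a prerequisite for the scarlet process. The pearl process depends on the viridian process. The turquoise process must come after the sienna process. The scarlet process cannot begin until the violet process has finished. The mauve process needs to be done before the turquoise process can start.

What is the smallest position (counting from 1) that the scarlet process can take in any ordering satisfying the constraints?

Working backwards through the constraints from the scarlet process, its full set of required predecessors is the violet process, the sienna process, the turquoise process, the mauve process, the silver process, the viridian process — 6 of them.
With 6 mandatory predecessors, the earliest the scarlet process can sit is position 6+1 = 7, and placing just those 6 first achieves it.

7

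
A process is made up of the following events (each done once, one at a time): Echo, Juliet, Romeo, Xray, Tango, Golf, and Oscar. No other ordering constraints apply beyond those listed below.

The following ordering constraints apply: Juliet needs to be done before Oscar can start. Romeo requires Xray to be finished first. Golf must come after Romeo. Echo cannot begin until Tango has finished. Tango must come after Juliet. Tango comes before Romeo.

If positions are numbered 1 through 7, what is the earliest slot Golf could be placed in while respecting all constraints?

5

Working backwards through the constraints from Golf, its full set of required predecessors is Juliet, Romeo, Xray, Tango — 4 of them.
So at minimum 4 events come before Golf, putting Golf no earlier than position 5. That position is achievable by scheduling exactly those predecessors first.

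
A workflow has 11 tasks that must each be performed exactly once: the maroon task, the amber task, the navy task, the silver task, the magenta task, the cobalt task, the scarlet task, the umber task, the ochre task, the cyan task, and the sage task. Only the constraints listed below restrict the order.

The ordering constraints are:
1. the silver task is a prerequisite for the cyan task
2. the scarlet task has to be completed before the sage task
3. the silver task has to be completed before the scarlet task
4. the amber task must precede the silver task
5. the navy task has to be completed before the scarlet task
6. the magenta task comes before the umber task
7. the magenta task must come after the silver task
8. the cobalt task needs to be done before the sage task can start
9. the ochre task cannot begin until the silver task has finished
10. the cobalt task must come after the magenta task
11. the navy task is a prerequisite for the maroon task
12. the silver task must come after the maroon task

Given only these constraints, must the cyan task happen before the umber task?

The cyan task and the umber task are not related by any chain of constraints.
So the cyan task can come before the umber task or after — it is not forced.

No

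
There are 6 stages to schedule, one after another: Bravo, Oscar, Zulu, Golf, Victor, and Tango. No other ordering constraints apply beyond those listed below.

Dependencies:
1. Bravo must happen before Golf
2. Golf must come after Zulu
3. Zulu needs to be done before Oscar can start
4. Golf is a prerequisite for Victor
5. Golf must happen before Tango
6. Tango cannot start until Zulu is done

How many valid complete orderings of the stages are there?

18

The stages with no prerequisites are Bravo, Zulu; any of them can be placed first.
Enumerating by repeatedly choosing an available stage (one whose prerequisites are all placed) gives 18 distinct complete orderings.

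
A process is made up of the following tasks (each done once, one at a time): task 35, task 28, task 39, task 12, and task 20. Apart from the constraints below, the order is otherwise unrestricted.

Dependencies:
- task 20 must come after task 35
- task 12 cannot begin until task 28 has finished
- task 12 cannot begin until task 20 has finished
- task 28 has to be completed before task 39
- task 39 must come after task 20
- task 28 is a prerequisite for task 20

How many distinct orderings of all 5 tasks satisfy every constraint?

4

2 tasks have no prerequisites (task 35, task 28), so any of them could come first.
Enumerating by repeatedly choosing an available task (one whose prerequisites are all placed) gives 4 distinct complete orderings.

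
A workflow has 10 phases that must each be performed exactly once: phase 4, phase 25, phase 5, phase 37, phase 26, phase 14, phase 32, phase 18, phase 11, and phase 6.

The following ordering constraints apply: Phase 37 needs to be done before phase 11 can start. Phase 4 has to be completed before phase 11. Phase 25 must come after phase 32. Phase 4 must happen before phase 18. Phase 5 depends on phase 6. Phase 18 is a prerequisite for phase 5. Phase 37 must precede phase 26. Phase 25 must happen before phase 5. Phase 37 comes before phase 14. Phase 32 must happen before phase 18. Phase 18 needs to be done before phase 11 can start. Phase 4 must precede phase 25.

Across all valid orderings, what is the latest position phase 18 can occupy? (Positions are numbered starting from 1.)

Following every chain forward from phase 18, the phases that must come later are phase 5, phase 11 — 2 of them.
With 2 mandatory successors out of 10 phases total, the latest slot for phase 18 is 10−2 = 8, and it's reachable by doing all non-successors before phase 18.

8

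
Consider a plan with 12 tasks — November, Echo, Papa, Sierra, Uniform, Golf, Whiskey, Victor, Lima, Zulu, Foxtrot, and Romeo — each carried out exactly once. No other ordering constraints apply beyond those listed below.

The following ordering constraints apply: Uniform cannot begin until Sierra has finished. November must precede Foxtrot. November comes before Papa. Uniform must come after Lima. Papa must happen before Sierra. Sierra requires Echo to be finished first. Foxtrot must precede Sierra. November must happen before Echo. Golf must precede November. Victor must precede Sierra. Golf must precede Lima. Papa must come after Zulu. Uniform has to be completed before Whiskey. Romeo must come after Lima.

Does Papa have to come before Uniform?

Yes

There is a constraint chain Papa → Sierra → Uniform.
Hence Papa necessarily comes before Uniform.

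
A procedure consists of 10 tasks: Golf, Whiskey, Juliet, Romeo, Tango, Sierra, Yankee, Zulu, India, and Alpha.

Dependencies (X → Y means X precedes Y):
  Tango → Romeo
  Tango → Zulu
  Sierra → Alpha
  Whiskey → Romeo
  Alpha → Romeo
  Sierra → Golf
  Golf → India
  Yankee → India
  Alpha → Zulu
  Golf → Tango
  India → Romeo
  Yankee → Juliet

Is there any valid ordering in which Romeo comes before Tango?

Following Tango → Romeo, Tango must precede Romeo in every valid ordering.
Hence Romeo can never be scheduled before Tango.

No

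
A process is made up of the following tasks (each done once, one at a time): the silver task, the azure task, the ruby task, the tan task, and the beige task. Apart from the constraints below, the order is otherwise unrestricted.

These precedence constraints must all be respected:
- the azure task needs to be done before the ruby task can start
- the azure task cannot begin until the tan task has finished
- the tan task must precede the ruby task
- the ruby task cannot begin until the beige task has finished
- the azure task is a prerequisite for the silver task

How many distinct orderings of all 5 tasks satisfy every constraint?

2 tasks have no prerequisites (the tan task, the beige task), so any of them could come first.
Counting all ways to extend the partial order to a total order gives 7.

7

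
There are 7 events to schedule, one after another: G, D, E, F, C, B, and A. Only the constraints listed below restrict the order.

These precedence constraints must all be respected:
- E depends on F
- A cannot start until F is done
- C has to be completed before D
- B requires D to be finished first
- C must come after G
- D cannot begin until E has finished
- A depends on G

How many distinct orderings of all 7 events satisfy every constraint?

The events with no prerequisites are G, F; any of them can be placed first.
Counting all ways to extend the partial order to a total order gives 28.

28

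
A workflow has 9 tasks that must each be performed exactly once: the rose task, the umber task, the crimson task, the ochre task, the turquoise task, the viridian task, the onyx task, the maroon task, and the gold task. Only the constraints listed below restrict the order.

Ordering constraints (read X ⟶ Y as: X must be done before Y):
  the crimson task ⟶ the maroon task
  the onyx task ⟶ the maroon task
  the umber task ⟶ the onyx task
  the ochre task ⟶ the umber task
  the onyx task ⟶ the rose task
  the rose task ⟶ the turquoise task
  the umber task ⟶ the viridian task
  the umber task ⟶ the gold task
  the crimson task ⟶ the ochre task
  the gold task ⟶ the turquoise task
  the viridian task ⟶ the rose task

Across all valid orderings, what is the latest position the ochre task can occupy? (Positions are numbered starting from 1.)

2

Every task that must follow the ochre task has to come after it. Tracing all chains starting from the ochre task, those tasks are: the rose task, the umber task, the turquoise task, the viridian task, the onyx task, the maroon task, the gold task — 7 in total.
With 7 mandatory successors out of 9 tasks total, the latest slot for the ochre task is 9−7 = 2, and it's reachable by doing all non-successors before the ochre task.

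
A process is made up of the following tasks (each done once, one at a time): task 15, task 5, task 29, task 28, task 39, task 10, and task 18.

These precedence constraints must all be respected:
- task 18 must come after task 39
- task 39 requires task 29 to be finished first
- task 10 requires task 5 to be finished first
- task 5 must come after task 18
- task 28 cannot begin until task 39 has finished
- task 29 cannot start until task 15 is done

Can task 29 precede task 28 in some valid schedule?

The constraints force task 29 before task 28, so yes — every valid ordering has task 29 earlier.

Yes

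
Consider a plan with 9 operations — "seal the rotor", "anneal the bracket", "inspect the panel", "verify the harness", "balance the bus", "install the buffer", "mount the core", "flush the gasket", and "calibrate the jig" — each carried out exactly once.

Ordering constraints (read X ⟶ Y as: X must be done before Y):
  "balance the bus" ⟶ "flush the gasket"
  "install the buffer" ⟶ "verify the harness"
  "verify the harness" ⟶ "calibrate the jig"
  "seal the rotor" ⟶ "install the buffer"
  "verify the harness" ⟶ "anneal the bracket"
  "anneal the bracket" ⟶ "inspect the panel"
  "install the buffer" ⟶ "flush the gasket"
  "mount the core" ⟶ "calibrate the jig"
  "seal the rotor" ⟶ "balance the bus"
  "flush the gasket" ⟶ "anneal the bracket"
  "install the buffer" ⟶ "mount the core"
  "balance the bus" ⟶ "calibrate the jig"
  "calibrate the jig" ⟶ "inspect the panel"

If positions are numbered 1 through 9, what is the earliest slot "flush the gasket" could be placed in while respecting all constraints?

Every operation that must precede "flush the gasket" has to come before it. Tracing all chains that end at "flush the gasket", those operations are: "seal the rotor", "balance the bus", "install the buffer" — 3 in total.
So at minimum 3 operations come before "flush the gasket", putting "flush the gasket" no earlier than position 4. That position is achievable by scheduling exactly those predecessors first.

4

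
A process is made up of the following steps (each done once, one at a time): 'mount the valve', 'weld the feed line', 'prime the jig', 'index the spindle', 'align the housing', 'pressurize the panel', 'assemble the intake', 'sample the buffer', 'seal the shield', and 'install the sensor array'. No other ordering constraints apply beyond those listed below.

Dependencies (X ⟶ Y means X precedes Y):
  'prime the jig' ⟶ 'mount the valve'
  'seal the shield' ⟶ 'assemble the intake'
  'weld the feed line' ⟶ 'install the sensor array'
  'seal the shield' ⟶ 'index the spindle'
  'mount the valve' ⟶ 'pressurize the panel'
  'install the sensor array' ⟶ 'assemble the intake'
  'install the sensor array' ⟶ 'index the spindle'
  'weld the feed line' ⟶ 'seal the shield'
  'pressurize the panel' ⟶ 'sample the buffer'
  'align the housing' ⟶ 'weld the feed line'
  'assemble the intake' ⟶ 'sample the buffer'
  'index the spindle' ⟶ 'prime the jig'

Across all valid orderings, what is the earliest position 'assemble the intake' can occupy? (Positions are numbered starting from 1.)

The steps that are forced before 'assemble the intake', directly or transitively, are 'weld the feed line', 'align the housing', 'seal the shield', 'install the sensor array'. That's 4 steps.
So at minimum 4 steps come before 'assemble the intake', putting 'assemble the intake' no earlier than position 5. That position is achievable by scheduling exactly those predecessors first.

5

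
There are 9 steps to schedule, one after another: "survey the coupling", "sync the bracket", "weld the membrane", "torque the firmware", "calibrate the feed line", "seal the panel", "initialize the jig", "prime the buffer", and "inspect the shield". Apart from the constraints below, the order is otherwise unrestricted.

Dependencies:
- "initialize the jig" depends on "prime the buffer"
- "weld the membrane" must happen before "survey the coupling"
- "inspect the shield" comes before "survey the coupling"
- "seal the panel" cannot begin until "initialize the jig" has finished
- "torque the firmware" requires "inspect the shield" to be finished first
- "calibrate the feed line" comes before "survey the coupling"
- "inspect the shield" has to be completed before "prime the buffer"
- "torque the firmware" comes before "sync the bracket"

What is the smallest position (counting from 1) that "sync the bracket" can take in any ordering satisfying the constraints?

3

Every step that must precede "sync the bracket" has to come before it. Tracing all chains that end at "sync the bracket", those steps are: "torque the firmware", "inspect the shield" — 2 in total.
With 2 mandatory predecessors, the earliest "sync the bracket" can sit is position 2+1 = 3, and placing just those 2 first achieves it.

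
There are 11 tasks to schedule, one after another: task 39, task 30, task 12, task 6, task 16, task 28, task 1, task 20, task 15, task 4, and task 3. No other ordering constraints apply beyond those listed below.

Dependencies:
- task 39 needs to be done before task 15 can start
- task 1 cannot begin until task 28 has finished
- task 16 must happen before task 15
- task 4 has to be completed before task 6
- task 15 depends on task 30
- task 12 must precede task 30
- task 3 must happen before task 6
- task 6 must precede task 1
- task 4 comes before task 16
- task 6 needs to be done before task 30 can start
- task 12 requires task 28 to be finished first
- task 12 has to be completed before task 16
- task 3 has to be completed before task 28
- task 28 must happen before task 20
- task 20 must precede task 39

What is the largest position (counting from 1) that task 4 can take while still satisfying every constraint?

Following every chain forward from task 4, the tasks that must come later are task 30, task 6, task 16, task 1, task 15 — 5 of them.
So at least 5 tasks follow task 4, putting task 4 no later than position 6. That position is achievable by scheduling everything else first.

6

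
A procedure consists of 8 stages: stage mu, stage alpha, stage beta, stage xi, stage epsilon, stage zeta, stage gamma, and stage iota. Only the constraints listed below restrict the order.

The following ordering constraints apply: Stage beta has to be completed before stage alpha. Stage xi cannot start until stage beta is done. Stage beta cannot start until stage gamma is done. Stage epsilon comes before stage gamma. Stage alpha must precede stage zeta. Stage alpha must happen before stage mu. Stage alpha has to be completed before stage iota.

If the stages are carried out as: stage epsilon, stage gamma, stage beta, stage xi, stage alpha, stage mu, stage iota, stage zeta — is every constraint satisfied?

Going through the constraints one by one, each required predecessor appears earlier in the sequence than its dependent — e.g. stage alpha (position 5) is before stage zeta (position 8), as required.

Yes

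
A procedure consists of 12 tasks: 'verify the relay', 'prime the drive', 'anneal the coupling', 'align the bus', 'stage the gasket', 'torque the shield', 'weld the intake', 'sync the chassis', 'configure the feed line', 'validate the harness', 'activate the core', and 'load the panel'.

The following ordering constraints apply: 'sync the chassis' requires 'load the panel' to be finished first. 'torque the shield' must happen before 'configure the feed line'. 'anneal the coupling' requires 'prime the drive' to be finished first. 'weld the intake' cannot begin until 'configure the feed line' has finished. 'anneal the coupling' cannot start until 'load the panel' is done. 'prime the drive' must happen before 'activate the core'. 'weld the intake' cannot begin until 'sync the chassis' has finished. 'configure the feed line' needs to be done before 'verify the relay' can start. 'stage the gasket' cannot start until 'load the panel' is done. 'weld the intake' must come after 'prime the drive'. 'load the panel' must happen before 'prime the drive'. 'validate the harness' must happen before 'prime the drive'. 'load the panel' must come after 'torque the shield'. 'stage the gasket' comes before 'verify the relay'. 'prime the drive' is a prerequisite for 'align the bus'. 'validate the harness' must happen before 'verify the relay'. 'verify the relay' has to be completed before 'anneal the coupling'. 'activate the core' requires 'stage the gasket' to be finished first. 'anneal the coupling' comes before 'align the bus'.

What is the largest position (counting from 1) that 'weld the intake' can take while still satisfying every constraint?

'weld the intake' has no required successors, so nothing stops it from going last (position 12).

12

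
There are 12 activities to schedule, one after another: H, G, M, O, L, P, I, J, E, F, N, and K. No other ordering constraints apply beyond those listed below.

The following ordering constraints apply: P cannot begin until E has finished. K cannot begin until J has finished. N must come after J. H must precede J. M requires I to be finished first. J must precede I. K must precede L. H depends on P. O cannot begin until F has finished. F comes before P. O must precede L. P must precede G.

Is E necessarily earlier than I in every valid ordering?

Yes

Following the dependencies: E → P → H → J → I.
So E must precede I in any valid ordering.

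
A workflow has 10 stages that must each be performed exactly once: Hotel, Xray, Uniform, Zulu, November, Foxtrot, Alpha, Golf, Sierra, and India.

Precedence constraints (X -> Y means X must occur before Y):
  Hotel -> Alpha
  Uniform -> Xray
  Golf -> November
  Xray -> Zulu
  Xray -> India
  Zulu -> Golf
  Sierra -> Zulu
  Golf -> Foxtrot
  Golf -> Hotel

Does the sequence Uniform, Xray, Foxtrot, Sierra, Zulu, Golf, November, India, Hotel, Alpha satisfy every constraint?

No

In the proposed order, Foxtrot appears before Golf.
That contradicts the constraint that Golf must precede Foxtrot.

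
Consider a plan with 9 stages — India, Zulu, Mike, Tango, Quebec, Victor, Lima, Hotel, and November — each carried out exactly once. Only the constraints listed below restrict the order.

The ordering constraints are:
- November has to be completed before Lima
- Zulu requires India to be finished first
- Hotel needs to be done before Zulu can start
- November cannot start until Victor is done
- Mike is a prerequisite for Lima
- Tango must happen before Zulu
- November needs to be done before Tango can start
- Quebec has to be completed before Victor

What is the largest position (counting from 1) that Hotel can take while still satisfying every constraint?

The only stage forced after Hotel (directly or by a chain) is Zulu.
So at least 1 stage follows Hotel, putting Hotel no later than position 8. That position is achievable by scheduling everything else first.

8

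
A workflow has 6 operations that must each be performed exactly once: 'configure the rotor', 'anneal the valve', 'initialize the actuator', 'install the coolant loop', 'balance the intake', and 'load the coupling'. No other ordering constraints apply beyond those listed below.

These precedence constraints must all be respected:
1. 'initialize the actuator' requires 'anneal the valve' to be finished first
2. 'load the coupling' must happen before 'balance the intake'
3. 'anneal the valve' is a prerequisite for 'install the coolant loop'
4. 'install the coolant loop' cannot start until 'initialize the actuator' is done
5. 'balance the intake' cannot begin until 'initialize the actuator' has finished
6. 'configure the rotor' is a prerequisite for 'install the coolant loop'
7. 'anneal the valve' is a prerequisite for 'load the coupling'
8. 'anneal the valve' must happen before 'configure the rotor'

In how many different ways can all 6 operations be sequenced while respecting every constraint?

Only 'anneal the valve' has no prerequisites, so it must go first.
Enumerating by repeatedly choosing an available operation (one whose prerequisites are all placed) gives 16 distinct complete orderings.

16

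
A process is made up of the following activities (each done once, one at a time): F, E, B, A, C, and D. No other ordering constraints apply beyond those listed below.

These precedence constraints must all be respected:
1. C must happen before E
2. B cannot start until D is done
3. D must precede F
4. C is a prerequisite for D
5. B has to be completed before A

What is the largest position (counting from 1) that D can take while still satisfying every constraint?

Following every chain forward from D, the activities that must come later are F, B, A — 3 of them.
So at least 3 activities follow D, putting D no later than position 3. That position is achievable by scheduling everything else first.

3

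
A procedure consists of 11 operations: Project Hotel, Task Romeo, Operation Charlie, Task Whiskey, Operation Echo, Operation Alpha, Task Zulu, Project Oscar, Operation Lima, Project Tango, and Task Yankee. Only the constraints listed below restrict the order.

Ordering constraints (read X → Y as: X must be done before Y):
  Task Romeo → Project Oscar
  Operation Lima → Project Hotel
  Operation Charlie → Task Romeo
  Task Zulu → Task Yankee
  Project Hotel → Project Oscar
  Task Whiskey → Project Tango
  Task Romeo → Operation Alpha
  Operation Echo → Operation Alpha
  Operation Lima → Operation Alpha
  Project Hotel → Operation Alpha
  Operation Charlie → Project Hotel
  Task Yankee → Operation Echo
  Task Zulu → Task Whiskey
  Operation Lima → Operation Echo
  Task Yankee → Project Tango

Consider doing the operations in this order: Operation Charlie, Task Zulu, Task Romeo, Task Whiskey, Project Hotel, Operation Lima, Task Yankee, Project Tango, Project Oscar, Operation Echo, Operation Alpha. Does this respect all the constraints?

No

Here Operation Lima comes after Project Hotel.
Since Operation Lima is required before Project Hotel, the ordering is invalid.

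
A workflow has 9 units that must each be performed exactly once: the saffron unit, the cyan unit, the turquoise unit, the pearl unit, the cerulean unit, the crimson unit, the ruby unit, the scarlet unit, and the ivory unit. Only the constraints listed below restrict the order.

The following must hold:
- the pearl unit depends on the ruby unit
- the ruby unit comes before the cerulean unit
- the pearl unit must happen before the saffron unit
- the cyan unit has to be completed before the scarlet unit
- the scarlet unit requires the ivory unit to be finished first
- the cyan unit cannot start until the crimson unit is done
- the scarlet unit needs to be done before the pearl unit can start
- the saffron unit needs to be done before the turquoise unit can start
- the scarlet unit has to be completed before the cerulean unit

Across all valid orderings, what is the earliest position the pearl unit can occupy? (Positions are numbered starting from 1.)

Working backwards through the constraints from the pearl unit, its full set of required predecessors is the cyan unit, the crimson unit, the ruby unit, the scarlet unit, the ivory unit — 5 of them.
With 5 mandatory predecessors, the earliest the pearl unit can sit is position 5+1 = 6, and placing just those 5 first achieves it.

6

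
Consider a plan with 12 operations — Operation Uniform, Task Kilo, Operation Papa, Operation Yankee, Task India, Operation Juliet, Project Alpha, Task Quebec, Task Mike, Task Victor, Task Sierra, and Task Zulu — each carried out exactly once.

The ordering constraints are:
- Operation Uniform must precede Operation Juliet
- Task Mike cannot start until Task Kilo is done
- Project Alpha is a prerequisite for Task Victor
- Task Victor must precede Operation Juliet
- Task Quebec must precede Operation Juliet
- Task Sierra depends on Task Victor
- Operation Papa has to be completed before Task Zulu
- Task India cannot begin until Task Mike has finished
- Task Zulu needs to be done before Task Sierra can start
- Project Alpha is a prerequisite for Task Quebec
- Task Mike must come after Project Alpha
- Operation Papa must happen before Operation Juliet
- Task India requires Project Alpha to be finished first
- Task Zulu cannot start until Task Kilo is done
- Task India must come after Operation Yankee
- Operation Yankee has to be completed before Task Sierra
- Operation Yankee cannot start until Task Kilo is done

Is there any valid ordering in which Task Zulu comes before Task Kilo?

No

Following Task Kilo → Task Zulu, Task Kilo must precede Task Zulu in every valid ordering.
So no valid ordering can have Task Zulu before Task Kilo.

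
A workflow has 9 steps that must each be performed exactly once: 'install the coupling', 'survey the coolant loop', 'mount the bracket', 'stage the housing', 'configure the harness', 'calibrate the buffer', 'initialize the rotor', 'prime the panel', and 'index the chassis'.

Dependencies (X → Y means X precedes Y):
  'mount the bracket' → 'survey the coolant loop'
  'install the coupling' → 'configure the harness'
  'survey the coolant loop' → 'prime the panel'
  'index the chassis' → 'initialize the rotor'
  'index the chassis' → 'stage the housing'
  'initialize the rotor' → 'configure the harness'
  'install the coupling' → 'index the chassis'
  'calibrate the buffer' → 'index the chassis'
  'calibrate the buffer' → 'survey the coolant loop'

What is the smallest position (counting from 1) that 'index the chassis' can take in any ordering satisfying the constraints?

3

The steps that are forced before 'index the chassis', directly or transitively, are 'install the coupling', 'calibrate the buffer'. That's 2 steps.
With 2 mandatory predecessors, the earliest 'index the chassis' can sit is position 2+1 = 3, and placing just those 2 first achieves it.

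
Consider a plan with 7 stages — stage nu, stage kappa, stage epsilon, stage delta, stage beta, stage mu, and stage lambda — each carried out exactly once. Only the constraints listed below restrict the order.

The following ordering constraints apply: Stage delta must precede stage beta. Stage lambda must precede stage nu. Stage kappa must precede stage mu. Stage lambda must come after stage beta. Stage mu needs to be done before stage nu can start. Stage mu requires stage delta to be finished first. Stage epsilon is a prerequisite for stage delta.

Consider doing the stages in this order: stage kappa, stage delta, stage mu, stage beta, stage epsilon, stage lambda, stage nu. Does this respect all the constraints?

No

The sequence places stage delta ahead of stage epsilon.
But one of the constraints requires stage epsilon before stage delta, so this ordering violates it.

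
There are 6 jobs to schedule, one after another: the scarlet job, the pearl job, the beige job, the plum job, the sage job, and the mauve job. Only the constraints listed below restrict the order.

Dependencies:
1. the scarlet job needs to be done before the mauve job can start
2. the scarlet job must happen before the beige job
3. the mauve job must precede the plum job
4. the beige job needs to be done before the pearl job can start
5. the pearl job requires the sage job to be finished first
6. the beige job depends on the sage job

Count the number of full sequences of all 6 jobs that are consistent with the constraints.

16

2 jobs have no prerequisites (the scarlet job, the sage job), so any of them could come first.
Systematically extending each partial ordering one job at a time and counting, there are 16 complete orderings.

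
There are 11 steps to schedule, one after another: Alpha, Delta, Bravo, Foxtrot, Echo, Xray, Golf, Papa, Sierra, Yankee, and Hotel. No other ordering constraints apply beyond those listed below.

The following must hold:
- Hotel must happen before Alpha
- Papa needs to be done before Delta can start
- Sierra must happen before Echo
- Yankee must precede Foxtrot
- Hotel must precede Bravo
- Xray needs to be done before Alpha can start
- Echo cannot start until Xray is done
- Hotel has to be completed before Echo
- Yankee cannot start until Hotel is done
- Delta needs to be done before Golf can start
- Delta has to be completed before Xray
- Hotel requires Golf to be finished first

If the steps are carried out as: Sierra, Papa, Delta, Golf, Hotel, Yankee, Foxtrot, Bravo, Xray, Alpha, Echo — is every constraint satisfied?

Yes

Checking each listed constraint against this order: for instance, Sierra is in position 1 and Echo in position 11, so that constraint holds — and the remaining constraints check out the same way.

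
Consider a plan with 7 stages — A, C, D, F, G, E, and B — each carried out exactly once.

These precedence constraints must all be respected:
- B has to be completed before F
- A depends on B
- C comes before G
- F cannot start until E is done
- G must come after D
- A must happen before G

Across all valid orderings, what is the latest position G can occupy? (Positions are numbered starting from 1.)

7

G has no required successors, so nothing stops it from going last (position 7).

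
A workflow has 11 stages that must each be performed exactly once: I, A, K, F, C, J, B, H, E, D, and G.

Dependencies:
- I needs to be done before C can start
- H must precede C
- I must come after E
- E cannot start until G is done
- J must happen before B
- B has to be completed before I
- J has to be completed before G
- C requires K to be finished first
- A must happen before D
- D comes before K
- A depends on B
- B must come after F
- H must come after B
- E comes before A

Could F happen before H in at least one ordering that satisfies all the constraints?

Every valid ordering already has F before H (the constraints require it), so in particular at least one does.

Yes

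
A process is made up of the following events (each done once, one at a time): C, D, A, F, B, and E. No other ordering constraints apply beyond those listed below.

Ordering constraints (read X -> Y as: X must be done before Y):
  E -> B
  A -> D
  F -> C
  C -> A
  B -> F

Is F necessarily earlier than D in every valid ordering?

Yes

Tracing the constraints gives a chain: F → C → A → D.
That forces F before D in every valid schedule.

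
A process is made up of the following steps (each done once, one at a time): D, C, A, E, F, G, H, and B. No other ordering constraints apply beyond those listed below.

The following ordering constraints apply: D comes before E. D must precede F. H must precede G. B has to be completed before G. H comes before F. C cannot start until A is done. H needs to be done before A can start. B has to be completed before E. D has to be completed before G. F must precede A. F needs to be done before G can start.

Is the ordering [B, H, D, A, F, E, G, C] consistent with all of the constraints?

No

Here F comes after A.
That contradicts the constraint that F must precede A.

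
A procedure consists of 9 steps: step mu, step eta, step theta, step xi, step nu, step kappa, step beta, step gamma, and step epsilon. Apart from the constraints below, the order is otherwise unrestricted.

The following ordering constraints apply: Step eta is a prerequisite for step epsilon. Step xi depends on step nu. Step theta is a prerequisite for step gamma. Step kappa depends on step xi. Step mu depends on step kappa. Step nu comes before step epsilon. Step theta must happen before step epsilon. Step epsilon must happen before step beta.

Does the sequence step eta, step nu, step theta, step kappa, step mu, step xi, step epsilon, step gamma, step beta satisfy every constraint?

No

The sequence places step kappa ahead of step xi.
But one of the constraints requires step xi before step kappa, so this ordering violates it.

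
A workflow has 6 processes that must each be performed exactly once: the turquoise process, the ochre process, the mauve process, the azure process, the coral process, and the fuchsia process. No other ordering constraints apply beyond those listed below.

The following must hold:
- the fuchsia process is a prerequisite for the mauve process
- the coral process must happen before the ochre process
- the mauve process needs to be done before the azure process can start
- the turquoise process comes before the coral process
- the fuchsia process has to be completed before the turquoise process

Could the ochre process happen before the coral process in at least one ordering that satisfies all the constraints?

There is a dependency chain the coral process → the ochre process, so the ochre process always comes after the coral process.
So no valid ordering can have the ochre process before the coral process.

No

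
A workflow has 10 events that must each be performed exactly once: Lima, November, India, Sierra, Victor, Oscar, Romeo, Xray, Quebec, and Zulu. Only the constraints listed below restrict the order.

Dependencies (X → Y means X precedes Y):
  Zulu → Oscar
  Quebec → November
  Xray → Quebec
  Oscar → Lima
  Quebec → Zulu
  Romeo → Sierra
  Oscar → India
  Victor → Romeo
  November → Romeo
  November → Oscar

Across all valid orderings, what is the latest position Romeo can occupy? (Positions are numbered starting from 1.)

9

The only event forced after Romeo (directly or by a chain) is Sierra.
With 1 mandatory successor out of 10 events total, the latest slot for Romeo is 10−1 = 9, and it's reachable by doing all non-successors before Romeo.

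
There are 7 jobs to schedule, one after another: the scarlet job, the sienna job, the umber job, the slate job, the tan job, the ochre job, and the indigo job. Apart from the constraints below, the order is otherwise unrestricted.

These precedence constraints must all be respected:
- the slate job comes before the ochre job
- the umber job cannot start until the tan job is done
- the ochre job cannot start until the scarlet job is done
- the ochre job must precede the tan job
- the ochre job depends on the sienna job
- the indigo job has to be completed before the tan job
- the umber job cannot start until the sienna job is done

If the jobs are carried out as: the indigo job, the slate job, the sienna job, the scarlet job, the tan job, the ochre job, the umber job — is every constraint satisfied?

No

The sequence places the tan job ahead of the ochre job.
But one of the constraints requires the ochre job before the tan job, so this ordering violates it.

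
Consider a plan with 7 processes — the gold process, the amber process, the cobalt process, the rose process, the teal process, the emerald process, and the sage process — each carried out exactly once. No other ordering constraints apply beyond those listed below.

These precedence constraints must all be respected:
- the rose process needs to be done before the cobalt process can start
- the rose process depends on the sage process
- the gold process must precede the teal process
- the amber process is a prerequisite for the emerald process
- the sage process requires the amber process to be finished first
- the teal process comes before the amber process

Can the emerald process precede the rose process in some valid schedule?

The constraints leave the emerald process and the rose process unordered relative to each other; nothing requires the rose process earlier.
So a valid ordering placing the emerald process earlier than the rose process exists.

Yes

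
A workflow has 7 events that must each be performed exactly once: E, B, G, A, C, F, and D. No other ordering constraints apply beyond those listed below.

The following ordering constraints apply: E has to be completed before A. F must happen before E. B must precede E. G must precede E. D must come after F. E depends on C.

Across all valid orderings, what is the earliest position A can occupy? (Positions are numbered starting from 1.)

6

Working backwards through the constraints from A, its full set of required predecessors is E, B, G, C, F — 5 of them.
With 5 mandatory predecessors, the earliest A can sit is position 5+1 = 6, and placing just those 5 first achieves it.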